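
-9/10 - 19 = -199/10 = -19.90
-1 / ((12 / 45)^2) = -225 / 16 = -14.06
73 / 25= 2.92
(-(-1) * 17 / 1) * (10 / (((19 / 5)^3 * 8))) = 10625 / 27436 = 0.39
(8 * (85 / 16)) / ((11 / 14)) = 595 / 11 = 54.09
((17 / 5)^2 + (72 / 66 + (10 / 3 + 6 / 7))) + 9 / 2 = 246493 / 11550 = 21.34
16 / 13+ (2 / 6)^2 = 157 / 117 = 1.34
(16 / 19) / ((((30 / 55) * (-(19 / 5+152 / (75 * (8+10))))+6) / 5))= 12375 / 11362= 1.09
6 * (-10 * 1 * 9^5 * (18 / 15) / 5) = -4251528 / 5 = -850305.60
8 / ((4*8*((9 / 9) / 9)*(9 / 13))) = 13 / 4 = 3.25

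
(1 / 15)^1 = 1 / 15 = 0.07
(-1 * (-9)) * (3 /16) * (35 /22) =945 /352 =2.68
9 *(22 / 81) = 22 / 9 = 2.44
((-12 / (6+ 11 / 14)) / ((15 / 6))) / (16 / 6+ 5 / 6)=-96 / 475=-0.20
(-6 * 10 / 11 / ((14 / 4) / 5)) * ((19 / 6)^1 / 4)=-475 / 77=-6.17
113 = 113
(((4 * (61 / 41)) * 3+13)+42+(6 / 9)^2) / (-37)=-731 / 369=-1.98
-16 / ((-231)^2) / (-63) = 16 / 3361743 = 0.00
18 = 18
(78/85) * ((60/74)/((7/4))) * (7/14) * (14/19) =1872/11951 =0.16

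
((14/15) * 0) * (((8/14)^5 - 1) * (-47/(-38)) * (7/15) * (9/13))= 0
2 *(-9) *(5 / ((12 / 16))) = -120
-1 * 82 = -82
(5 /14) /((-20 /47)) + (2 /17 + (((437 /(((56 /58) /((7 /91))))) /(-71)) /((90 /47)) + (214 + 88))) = 212550328 /706095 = 301.02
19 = 19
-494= -494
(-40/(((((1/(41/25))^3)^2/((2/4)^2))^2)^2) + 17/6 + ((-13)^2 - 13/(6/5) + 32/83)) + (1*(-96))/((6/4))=-42072434704520909386716441511656518000563/1887201506178826093673706054687500000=-22293.56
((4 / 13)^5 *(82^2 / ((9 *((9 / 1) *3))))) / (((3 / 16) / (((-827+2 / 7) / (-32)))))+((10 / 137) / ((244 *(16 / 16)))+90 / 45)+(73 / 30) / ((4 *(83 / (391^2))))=6618037058070280697 / 5841014795146440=1133.03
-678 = -678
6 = 6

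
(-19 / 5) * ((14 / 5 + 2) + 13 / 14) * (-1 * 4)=15238 / 175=87.07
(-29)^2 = 841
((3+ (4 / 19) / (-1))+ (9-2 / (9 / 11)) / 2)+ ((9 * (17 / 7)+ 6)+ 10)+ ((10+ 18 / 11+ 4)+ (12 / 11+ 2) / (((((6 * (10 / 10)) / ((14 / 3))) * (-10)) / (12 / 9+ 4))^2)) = 3204519809 / 53326350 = 60.09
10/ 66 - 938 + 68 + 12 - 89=-31246/ 33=-946.85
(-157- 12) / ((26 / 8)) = -52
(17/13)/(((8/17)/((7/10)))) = 2023/1040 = 1.95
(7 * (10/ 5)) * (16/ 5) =224/ 5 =44.80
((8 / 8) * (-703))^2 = 494209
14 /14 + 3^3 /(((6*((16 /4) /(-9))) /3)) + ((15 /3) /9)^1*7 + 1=-1763 /72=-24.49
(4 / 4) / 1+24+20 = 45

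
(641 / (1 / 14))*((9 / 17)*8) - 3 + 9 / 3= 646128 / 17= 38007.53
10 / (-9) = -10 / 9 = -1.11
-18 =-18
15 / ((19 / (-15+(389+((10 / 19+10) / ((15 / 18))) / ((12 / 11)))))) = 109890 / 361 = 304.40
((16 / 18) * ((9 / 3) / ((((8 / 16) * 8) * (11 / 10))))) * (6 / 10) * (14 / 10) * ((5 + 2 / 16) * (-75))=-195.68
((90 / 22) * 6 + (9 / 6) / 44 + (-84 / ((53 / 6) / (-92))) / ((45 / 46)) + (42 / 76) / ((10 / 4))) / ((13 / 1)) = 70.70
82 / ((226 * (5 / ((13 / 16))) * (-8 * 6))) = -0.00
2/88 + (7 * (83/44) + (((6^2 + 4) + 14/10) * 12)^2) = 135752907/550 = 246823.47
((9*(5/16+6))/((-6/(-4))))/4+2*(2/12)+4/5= 5089/480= 10.60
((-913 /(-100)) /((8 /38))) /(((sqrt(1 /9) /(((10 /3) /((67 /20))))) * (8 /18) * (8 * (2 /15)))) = 2341845 /8576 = 273.07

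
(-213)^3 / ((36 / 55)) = -59055315 / 4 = -14763828.75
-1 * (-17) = 17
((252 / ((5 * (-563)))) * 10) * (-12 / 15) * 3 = 6048 / 2815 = 2.15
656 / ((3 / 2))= 1312 / 3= 437.33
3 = 3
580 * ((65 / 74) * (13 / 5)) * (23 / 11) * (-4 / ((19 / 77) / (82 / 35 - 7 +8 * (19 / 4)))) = -1052381928 / 703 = -1496987.10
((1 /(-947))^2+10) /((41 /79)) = 708479189 /36769169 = 19.27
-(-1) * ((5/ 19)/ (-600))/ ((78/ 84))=-7/ 14820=-0.00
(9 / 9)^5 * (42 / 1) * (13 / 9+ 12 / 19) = 4970 / 57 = 87.19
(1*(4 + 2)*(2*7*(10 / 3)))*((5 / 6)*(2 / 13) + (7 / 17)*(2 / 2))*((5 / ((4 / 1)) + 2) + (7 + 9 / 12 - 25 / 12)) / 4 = 670355 / 1989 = 337.03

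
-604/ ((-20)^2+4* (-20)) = -151/ 80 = -1.89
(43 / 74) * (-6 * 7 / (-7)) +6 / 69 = 3041 / 851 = 3.57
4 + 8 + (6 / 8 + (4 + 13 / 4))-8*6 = -28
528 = 528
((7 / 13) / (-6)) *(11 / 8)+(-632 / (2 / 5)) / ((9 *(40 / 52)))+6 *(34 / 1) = -45575 / 1872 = -24.35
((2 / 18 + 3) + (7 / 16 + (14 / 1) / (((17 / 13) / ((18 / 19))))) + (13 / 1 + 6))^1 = 1520525 / 46512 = 32.69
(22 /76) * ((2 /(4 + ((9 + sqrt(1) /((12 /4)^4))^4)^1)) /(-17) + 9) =239115619763955 /91781934793532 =2.61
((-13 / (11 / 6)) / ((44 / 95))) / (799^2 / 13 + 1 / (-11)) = -48165 / 154492756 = -0.00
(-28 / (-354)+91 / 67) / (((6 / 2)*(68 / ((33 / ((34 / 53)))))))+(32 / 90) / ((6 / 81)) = 707718367 / 137090040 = 5.16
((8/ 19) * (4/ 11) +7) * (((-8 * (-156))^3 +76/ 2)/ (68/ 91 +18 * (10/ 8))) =528879027012700/ 884279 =598090678.41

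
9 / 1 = 9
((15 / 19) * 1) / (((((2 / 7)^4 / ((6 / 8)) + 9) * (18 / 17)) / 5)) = 1020425 / 2465858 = 0.41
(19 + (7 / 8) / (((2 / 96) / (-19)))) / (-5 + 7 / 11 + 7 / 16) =137104 / 691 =198.41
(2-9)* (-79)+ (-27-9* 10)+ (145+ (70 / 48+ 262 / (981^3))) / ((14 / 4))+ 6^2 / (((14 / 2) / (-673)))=-78860882899963 / 26434131948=-2983.30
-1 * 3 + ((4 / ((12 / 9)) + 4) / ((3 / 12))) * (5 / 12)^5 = -164749 / 62208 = -2.65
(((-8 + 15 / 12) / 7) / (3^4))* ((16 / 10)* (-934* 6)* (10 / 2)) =3736 / 7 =533.71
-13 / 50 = -0.26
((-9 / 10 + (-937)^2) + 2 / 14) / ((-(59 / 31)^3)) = -1830888634607 / 14376530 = -127352.61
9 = 9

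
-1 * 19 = -19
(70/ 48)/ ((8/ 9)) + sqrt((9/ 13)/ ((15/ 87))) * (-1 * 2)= 105/ 64 -6 * sqrt(1885)/ 65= -2.37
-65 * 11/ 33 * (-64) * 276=382720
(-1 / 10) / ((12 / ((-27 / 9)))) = 1 / 40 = 0.02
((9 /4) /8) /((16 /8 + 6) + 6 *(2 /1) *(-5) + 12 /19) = -0.01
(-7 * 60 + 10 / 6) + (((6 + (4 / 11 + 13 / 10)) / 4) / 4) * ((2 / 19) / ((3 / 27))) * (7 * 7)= -19868311 / 50160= -396.10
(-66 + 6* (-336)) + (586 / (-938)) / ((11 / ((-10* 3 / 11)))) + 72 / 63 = -118077772 / 56749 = -2080.70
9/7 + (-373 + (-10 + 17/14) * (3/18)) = -10449/28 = -373.18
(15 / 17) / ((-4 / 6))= -45 / 34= -1.32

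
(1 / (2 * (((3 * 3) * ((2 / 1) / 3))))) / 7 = 1 / 84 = 0.01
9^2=81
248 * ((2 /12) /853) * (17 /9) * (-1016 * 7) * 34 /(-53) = 509731264 /1220643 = 417.59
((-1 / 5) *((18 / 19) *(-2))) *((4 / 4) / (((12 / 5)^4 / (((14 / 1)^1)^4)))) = 438.78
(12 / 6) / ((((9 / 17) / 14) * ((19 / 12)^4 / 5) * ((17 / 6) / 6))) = 11612160 / 130321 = 89.10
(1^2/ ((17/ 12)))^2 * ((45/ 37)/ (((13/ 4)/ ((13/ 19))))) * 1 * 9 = 233280/ 203167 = 1.15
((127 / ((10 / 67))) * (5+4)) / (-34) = -76581 / 340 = -225.24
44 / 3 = 14.67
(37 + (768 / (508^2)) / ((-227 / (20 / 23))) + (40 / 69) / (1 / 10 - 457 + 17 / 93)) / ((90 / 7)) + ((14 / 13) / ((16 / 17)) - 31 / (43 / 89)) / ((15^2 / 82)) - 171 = -3438599973401666834387 / 17994748142201091300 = -191.09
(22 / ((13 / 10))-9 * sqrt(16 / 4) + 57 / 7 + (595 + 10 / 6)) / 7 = 164819 / 1911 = 86.25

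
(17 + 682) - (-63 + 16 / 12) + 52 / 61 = 139358 / 183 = 761.52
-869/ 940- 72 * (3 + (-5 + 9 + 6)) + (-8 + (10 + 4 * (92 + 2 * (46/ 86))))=-562.65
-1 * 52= -52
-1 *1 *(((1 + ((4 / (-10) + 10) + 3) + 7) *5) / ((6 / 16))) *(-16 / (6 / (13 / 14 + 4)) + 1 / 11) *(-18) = -4968720 / 77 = -64528.83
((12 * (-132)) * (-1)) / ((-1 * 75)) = -528 / 25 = -21.12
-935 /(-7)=935 /7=133.57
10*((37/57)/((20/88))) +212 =13712/57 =240.56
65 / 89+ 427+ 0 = 427.73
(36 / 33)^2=144 / 121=1.19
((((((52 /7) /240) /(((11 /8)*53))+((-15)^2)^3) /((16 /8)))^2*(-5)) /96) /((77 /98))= -486195367294614122578801 /226121353920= -2150152379976.58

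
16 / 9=1.78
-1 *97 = -97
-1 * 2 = -2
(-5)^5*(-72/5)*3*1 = 135000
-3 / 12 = -1 / 4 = -0.25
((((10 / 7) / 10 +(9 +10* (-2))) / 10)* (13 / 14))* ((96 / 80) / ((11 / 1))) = -1482 / 13475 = -0.11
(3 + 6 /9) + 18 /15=73 /15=4.87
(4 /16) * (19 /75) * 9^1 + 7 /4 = 58 /25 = 2.32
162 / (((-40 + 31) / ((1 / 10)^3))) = -0.02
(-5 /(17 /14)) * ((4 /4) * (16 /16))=-70 /17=-4.12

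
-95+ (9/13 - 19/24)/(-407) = -12063449/126984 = -95.00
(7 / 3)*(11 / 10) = 2.57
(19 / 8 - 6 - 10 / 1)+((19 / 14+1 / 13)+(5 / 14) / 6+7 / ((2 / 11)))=8227 / 312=26.37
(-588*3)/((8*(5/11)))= -4851/10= -485.10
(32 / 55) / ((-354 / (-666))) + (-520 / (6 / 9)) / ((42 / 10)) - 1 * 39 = -5079521 / 22715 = -223.62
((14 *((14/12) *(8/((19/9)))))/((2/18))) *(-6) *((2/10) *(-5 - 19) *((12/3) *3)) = 18289152/95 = 192517.39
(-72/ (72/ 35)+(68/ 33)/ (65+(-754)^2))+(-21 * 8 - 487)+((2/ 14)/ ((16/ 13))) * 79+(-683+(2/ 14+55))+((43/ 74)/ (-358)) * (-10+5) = -2602041868642877/ 1988295916464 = -1308.68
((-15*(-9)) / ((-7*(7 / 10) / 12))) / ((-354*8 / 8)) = 2700 / 2891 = 0.93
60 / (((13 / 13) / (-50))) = -3000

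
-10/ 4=-5/ 2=-2.50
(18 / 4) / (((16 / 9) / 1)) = 81 / 32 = 2.53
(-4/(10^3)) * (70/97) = -0.00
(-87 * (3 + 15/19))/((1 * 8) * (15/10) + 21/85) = -177480/6593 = -26.92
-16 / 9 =-1.78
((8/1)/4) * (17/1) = 34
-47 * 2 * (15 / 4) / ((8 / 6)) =-2115 / 8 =-264.38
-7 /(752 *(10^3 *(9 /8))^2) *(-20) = 7 /47587500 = 0.00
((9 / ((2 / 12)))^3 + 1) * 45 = 7085925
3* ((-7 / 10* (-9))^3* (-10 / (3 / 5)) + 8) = -249567 / 20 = -12478.35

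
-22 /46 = -11 /23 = -0.48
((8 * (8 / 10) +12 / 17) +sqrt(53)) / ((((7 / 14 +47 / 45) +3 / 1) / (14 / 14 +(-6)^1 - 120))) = -11250 * sqrt(53) / 409 - 1359000 / 6953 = -395.70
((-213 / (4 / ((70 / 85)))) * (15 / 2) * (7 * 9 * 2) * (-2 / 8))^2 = 1985266910025 / 18496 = 107334932.42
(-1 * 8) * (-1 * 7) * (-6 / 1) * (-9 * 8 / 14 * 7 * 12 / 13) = 145152 / 13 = 11165.54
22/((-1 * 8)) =-11/4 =-2.75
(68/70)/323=0.00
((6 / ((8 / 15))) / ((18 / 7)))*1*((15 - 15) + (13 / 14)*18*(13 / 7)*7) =7605 / 8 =950.62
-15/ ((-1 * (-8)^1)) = -15/ 8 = -1.88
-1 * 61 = -61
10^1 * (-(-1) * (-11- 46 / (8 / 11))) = -1485 / 2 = -742.50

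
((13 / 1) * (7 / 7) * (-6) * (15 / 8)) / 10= -117 / 8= -14.62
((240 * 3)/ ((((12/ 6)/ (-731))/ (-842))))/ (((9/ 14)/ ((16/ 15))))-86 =1102979326/ 3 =367659775.33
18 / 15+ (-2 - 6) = -34 / 5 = -6.80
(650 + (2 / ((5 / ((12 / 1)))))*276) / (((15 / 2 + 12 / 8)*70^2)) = 4937 / 110250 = 0.04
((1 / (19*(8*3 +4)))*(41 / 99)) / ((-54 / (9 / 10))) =-41 / 3160080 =-0.00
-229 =-229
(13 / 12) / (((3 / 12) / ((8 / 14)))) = 52 / 21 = 2.48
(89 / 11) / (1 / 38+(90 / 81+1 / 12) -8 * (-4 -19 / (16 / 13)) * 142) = 60876 / 166146629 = 0.00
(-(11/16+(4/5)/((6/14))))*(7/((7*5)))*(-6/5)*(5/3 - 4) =-4291/3000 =-1.43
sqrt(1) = 1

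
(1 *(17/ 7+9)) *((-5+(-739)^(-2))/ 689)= -218448320/ 2633941583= -0.08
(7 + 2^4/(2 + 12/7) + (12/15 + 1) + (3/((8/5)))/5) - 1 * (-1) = 7531/520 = 14.48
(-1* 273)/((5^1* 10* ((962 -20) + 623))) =-273/78250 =-0.00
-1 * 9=-9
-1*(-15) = 15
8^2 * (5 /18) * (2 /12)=80 /27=2.96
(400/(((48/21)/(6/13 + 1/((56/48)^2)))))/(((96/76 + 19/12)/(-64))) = -277977600/59059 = -4706.78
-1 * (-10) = 10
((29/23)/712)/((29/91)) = 91/16376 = 0.01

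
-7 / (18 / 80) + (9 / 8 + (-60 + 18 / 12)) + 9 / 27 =-88.15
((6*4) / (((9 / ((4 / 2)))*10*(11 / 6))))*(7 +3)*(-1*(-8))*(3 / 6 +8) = 2176 / 11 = 197.82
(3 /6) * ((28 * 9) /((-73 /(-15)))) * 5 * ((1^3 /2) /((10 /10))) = 64.73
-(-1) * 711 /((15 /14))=663.60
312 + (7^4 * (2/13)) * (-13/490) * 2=1462/5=292.40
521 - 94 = 427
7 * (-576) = -4032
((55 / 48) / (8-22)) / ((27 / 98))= -385 / 1296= -0.30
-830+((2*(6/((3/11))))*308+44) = 12766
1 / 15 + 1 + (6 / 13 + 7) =1663 / 195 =8.53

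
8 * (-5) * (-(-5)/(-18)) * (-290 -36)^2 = 10627600/9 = 1180844.44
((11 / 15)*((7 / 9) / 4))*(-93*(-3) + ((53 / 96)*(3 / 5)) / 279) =959005201 / 24105600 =39.78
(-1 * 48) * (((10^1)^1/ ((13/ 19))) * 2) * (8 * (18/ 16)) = -164160/ 13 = -12627.69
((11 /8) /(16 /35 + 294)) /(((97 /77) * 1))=29645 /7997456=0.00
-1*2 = -2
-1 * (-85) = 85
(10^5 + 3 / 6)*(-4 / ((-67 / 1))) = 400002 / 67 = 5970.18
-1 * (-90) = 90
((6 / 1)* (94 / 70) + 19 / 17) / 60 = 5459 / 35700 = 0.15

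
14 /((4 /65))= 455 /2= 227.50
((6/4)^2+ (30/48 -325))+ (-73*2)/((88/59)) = -36961/88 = -420.01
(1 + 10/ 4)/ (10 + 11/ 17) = 119/ 362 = 0.33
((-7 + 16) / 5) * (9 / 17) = 81 / 85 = 0.95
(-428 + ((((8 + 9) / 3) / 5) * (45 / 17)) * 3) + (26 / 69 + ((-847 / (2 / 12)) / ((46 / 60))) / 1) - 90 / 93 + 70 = -14926555 / 2139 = -6978.29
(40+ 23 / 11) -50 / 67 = 30471 / 737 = 41.34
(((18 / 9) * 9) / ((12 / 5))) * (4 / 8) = 3.75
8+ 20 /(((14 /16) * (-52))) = 688 /91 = 7.56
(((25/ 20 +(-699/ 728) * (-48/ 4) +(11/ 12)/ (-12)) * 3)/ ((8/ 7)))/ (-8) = -166363/ 39936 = -4.17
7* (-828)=-5796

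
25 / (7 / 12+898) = 300 / 10783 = 0.03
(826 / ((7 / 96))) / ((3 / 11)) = 41536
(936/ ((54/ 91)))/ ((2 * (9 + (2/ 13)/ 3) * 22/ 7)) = 107653/ 3883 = 27.72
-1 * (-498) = 498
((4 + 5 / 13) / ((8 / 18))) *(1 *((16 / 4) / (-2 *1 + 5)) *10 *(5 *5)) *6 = 256500 / 13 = 19730.77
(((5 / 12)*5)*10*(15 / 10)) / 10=25 / 8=3.12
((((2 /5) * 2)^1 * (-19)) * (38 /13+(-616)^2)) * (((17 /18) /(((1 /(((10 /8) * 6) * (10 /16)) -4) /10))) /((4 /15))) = 99584251125 /1846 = 53945964.86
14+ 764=778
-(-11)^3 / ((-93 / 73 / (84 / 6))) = -1360282 / 93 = -14626.69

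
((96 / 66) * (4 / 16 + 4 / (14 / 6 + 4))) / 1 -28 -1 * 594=-620.72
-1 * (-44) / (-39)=-44 / 39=-1.13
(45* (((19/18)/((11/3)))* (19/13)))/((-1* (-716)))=5415/204776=0.03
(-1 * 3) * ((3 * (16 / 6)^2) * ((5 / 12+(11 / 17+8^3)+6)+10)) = -1726864 / 51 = -33860.08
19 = 19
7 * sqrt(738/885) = 7 * sqrt(72570)/295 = 6.39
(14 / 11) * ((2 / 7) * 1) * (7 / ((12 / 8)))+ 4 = 188 / 33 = 5.70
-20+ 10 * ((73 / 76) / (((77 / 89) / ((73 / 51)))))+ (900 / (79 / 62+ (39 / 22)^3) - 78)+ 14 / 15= 5653915776627 / 112391302870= 50.31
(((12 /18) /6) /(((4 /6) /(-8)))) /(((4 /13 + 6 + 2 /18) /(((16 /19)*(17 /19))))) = -42432 /271111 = -0.16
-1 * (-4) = 4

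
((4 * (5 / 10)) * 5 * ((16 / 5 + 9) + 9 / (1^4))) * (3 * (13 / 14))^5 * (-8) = -4781882547 / 16807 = -284517.32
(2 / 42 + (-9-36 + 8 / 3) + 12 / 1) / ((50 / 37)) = -3922 / 175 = -22.41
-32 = -32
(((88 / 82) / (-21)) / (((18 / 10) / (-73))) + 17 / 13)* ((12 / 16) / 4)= 340513 / 537264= 0.63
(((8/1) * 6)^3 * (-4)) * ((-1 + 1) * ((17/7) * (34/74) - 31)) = 0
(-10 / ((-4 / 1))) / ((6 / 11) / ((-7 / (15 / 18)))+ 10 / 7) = 11 / 6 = 1.83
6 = 6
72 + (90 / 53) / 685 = 522810 / 7261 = 72.00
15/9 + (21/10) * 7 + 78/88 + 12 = 19307/660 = 29.25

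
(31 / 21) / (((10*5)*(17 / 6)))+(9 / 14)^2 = 35293 / 83300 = 0.42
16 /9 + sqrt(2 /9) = 2.25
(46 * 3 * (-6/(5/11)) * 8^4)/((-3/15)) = 37306368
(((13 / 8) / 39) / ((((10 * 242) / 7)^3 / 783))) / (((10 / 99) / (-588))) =-118438929 / 25768160000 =-0.00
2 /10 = 1 /5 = 0.20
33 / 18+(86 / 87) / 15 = 4957 / 2610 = 1.90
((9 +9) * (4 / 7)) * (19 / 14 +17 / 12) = 1398 / 49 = 28.53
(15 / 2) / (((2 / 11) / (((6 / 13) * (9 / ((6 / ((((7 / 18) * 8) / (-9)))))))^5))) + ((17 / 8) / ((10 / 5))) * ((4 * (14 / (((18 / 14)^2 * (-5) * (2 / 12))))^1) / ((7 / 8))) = -1804945399208 / 36540800595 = -49.40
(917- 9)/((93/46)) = 41768/93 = 449.12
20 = 20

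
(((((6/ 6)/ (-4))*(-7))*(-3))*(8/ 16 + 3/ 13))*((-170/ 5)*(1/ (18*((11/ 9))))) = 6783/ 1144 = 5.93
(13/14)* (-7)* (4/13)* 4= -8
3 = 3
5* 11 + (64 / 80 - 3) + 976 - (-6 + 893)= 709 / 5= 141.80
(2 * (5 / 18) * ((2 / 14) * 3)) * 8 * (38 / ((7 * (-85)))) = -304 / 2499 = -0.12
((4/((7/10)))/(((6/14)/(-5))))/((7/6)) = -400/7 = -57.14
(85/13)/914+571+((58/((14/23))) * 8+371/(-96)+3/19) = 100855344805/75854688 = 1329.59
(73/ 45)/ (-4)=-73/ 180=-0.41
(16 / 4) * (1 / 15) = 4 / 15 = 0.27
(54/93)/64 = 9/992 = 0.01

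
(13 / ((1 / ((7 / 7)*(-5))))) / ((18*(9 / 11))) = -715 / 162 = -4.41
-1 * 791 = -791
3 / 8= 0.38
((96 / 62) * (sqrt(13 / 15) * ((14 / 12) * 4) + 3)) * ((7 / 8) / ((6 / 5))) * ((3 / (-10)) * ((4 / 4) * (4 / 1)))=-196 * sqrt(195) / 465- 126 / 31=-9.95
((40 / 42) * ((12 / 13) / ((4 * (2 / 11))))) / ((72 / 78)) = 55 / 42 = 1.31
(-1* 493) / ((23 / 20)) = -9860 / 23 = -428.70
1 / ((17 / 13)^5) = 371293 / 1419857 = 0.26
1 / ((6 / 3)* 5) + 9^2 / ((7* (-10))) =-37 / 35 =-1.06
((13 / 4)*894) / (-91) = -31.93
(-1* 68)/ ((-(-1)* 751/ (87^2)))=-514692/ 751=-685.34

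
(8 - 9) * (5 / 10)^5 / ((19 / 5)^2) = -25 / 11552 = -0.00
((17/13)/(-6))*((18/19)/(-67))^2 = -0.00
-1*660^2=-435600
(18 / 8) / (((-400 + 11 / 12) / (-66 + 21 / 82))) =145557 / 392698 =0.37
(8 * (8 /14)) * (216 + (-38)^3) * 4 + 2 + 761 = -998661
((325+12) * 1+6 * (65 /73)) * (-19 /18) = -474829 /1314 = -361.36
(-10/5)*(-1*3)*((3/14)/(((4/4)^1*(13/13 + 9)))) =9/70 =0.13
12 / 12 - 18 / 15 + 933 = 4664 / 5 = 932.80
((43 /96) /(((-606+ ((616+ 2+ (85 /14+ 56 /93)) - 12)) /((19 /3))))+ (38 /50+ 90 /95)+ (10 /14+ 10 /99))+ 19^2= 16655422584277 /45763225200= 363.95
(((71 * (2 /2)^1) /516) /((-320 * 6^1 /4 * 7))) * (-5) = 71 /346752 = 0.00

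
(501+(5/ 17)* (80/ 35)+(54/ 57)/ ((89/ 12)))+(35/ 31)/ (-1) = 3123235088/ 6238099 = 500.67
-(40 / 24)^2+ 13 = 92 / 9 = 10.22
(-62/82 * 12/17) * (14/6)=-868/697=-1.25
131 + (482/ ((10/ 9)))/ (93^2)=629696/ 4805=131.05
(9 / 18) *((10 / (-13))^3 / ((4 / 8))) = -1000 / 2197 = -0.46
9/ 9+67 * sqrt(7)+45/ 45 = 2+67 * sqrt(7) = 179.27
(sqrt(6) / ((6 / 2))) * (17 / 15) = 17 * sqrt(6) / 45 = 0.93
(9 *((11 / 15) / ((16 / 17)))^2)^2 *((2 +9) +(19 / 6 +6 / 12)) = 13451140571 / 30720000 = 437.86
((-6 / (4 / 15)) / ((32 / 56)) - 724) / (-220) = 6107 / 1760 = 3.47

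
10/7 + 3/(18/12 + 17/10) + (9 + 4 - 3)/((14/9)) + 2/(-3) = 2731/336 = 8.13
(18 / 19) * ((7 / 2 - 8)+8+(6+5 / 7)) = 1287 / 133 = 9.68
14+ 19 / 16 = 243 / 16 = 15.19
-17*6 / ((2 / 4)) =-204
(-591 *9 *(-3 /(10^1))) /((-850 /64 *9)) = -28368 /2125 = -13.35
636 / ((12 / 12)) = 636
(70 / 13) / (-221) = -70 / 2873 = -0.02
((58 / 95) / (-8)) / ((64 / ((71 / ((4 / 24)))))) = -6177 / 12160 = -0.51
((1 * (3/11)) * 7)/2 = 21/22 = 0.95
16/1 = 16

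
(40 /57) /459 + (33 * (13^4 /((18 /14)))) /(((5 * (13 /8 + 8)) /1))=1992644048 /130815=15232.53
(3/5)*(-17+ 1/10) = -507/50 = -10.14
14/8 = 7/4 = 1.75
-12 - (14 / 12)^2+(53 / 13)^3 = 4302815 / 79092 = 54.40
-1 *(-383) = 383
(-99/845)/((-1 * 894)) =33/251810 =0.00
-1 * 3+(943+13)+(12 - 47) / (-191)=182058 / 191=953.18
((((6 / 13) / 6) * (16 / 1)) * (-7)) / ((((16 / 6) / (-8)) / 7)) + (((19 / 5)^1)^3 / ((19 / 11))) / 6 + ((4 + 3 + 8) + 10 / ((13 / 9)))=2029373 / 9750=208.14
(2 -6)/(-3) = 4/3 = 1.33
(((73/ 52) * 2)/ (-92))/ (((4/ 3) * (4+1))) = -219/ 47840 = -0.00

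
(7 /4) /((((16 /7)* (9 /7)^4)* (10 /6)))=117649 /699840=0.17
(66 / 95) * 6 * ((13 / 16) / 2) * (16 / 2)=1287 / 95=13.55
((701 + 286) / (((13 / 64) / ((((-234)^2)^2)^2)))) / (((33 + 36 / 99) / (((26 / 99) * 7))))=883302606893989689458688 / 367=2406819092354195339124.49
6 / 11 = 0.55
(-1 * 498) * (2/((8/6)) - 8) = 3237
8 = 8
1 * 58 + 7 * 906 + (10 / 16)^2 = 409625 / 64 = 6400.39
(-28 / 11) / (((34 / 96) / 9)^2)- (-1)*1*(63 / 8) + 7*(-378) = -108896571 / 25432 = -4281.87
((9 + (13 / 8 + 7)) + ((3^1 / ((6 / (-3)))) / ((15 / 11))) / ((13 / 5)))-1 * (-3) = 2101 / 104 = 20.20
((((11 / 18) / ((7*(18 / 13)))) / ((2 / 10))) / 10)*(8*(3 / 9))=143 / 1701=0.08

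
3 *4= 12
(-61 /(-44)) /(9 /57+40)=1159 /33572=0.03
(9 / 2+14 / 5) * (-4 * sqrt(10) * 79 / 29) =-11534 * sqrt(10) / 145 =-251.54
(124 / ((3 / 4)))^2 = 246016 / 9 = 27335.11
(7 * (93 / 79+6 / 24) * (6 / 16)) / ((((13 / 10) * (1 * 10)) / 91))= 66297 / 2528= 26.23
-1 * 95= -95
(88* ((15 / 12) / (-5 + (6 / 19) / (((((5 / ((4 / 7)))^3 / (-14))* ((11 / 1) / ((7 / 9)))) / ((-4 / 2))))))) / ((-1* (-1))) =-60348750 / 2742613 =-22.00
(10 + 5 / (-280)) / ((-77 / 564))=-78819 / 1078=-73.12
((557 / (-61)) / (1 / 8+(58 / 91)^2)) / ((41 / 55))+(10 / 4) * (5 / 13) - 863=-2025507747689 / 2288460018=-885.10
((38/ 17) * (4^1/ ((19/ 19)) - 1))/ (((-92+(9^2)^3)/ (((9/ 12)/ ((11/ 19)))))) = 3249/ 198724526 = 0.00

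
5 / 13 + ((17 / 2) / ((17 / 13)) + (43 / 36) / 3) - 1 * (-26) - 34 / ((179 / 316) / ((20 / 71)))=292187341 / 17843436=16.38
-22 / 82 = -11 / 41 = -0.27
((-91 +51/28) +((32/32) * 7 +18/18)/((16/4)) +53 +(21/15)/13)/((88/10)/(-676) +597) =-806117/14124712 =-0.06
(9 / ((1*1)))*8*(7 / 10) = 252 / 5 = 50.40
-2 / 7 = -0.29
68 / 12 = 17 / 3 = 5.67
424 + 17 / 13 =5529 / 13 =425.31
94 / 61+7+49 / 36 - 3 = 15157 / 2196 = 6.90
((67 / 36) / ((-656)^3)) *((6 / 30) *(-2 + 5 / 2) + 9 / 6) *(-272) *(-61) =-69479 / 396984960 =-0.00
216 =216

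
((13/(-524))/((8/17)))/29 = -221/121568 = -0.00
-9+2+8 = 1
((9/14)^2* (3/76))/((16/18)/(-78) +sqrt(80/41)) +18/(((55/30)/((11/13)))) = 29937843* sqrt(205)/36701598976 +3963818150577/477120786688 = 8.32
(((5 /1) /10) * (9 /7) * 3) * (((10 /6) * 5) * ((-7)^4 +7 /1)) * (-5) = -193500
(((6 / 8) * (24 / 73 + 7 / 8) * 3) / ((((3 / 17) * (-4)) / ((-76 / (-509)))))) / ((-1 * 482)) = 681207 / 573109568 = 0.00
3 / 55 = 0.05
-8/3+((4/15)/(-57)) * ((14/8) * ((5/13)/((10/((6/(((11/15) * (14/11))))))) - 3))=-6531/2470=-2.64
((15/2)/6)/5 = 1/4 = 0.25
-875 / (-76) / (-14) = -125 / 152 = -0.82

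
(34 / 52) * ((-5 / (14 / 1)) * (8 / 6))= -85 / 273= -0.31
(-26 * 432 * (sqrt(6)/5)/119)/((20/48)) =-134784 * sqrt(6)/2975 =-110.98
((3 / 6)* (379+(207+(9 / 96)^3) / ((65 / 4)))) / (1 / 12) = 625778769 / 266240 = 2350.43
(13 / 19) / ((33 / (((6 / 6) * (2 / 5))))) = 26 / 3135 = 0.01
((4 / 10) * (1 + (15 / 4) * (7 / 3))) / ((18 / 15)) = 13 / 4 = 3.25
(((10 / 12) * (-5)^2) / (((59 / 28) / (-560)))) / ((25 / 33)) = -431200 / 59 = -7308.47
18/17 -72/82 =126/697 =0.18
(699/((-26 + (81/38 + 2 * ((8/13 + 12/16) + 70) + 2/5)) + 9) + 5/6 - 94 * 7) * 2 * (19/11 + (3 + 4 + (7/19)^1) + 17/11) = -13870.03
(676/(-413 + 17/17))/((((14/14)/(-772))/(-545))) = -71105060/103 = -690340.39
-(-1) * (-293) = -293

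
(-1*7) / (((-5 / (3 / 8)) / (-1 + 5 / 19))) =-147 / 380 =-0.39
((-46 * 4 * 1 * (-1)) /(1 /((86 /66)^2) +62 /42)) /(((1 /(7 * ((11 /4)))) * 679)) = 9823737 /3889118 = 2.53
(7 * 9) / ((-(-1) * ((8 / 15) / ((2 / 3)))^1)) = 315 / 4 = 78.75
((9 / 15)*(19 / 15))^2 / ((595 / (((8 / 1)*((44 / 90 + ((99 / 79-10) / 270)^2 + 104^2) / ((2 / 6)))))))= 3553082234025362 / 14099296640625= 252.00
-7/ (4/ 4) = -7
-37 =-37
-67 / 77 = -0.87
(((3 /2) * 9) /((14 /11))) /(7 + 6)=297 /364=0.82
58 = 58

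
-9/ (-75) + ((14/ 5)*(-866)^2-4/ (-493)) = 25880983139/ 12325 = 2099876.93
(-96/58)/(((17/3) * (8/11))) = -0.40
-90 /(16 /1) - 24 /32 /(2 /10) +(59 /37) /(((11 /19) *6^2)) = -272483 /29304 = -9.30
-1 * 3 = -3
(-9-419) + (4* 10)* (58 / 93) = -37484 / 93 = -403.05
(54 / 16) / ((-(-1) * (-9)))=-3 / 8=-0.38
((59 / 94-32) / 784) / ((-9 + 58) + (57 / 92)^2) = -1560021 / 1925238910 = -0.00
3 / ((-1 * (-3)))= 1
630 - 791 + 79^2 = 6080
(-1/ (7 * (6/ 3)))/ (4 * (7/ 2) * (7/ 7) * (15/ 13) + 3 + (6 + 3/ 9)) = -39/ 13916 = -0.00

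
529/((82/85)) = 44965/82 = 548.35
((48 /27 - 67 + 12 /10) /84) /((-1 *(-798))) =-2881 /3016440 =-0.00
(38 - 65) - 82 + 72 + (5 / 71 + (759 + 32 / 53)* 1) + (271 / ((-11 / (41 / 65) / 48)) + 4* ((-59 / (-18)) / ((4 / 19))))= 1890636203 / 48429810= 39.04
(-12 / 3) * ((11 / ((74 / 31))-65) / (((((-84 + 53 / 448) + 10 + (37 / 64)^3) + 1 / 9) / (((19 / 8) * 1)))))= -350577819648 / 44960009393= -7.80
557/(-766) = -557/766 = -0.73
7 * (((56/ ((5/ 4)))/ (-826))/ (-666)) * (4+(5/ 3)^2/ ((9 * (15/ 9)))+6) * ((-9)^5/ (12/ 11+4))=-147015/ 2183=-67.35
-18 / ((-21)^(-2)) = -7938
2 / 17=0.12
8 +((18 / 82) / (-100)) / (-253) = 8298409 / 1037300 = 8.00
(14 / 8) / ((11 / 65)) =455 / 44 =10.34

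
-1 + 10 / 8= 0.25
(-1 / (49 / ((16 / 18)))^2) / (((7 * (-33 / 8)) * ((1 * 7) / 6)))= 1024 / 104825259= 0.00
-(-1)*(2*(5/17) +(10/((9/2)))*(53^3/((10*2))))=2530999/153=16542.48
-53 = -53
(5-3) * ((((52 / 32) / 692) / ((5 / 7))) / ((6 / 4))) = 0.00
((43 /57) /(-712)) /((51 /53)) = -0.00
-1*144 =-144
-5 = -5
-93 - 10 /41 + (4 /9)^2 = -309007 /3321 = -93.05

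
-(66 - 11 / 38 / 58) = -145453 / 2204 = -66.00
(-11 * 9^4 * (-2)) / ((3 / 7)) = 336798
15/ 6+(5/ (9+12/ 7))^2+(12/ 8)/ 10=2581/ 900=2.87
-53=-53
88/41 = 2.15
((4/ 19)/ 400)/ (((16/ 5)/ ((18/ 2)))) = 9/ 6080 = 0.00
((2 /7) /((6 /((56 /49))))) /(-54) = -4 /3969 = -0.00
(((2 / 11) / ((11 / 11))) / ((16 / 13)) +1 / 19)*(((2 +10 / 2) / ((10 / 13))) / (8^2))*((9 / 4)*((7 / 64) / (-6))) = -128037 / 109576192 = -0.00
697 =697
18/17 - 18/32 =135/272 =0.50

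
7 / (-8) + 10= 73 / 8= 9.12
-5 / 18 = -0.28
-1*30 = -30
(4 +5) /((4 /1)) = 9 /4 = 2.25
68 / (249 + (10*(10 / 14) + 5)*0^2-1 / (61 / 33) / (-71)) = 73627 / 269613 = 0.27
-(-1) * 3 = 3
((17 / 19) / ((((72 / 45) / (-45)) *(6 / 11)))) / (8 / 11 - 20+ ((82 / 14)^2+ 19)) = -7559475 / 5576576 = -1.36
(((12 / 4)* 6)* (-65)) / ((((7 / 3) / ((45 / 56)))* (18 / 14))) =-8775 / 28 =-313.39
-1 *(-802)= 802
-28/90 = -0.31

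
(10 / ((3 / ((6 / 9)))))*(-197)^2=776180 / 9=86242.22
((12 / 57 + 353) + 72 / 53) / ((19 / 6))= 2142306 / 19133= 111.97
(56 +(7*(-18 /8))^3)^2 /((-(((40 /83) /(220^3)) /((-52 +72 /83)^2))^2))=-340926779665360997674431711422500 /6889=-49488573038955000388217700000.00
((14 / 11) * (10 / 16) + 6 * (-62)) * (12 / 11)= -48999 / 121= -404.95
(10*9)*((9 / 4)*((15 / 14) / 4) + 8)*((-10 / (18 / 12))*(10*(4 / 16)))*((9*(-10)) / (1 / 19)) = 617844375 / 28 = 22065870.54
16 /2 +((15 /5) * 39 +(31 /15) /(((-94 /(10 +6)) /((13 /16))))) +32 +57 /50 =556436 /3525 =157.85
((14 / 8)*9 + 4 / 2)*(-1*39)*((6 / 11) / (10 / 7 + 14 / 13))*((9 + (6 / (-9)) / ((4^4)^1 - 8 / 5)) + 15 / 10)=-1682295797 / 1063392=-1582.01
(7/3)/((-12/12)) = -7/3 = -2.33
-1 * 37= -37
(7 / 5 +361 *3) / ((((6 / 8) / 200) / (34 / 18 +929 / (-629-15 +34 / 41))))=338940064 / 2637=128532.45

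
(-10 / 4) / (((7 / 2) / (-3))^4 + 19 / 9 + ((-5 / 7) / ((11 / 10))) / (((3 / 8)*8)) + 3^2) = -249480 / 1272077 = -0.20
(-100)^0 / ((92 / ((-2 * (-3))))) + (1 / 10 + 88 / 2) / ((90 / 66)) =18633 / 575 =32.41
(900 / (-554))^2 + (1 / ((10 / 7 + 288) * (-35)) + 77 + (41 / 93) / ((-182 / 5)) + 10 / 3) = 272856024137759 / 3288995874255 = 82.96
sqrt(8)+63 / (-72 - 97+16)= -7 / 17+2*sqrt(2)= 2.42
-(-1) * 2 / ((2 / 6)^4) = 162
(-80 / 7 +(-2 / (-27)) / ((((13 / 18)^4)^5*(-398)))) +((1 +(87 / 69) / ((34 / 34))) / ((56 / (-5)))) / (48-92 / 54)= -3518764875820624865513547475049 / 304450017191702966609872619500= -11.56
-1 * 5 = -5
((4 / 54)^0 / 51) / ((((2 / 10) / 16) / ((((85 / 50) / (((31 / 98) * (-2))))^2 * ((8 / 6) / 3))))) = 653072 / 129735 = 5.03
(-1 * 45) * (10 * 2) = -900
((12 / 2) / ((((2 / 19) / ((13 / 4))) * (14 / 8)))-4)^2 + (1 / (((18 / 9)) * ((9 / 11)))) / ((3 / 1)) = 27452465 / 2646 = 10375.08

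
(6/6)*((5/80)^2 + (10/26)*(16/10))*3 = 6183/3328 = 1.86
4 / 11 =0.36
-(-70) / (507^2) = 70 / 257049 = 0.00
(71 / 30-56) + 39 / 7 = -10093 / 210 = -48.06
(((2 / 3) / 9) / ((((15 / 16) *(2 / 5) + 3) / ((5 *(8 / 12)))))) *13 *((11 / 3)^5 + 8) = 339029600 / 531441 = 637.94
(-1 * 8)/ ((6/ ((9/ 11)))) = -12/ 11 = -1.09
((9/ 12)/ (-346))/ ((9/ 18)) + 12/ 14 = 4131/ 4844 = 0.85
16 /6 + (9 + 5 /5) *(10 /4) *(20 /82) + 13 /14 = 16691 /1722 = 9.69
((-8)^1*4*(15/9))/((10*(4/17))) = -68/3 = -22.67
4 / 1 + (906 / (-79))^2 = 845800 / 6241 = 135.52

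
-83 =-83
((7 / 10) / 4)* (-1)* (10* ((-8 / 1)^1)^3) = 896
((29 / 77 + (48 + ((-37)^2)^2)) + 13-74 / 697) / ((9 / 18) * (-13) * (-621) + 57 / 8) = 804701080264 / 1736138481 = 463.50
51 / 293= 0.17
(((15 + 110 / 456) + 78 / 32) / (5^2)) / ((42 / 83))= 1338209 / 957600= 1.40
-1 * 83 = -83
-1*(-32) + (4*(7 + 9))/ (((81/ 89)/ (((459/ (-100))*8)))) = -2550.19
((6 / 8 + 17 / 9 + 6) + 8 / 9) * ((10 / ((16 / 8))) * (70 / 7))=8575 / 18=476.39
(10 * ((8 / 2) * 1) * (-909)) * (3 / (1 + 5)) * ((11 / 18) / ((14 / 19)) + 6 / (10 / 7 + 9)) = -13049705 / 511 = -25537.58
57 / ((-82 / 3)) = -171 / 82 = -2.09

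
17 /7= 2.43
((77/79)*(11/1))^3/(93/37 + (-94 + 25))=-22482880651/1212875940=-18.54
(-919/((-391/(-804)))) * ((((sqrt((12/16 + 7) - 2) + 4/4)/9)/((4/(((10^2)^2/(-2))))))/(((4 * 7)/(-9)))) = -115449375 * sqrt(23)/2737 - 230898750/2737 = -286654.91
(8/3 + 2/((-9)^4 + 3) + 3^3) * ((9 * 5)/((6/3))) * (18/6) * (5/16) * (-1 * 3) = -1877.36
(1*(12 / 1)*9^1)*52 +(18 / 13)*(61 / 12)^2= 587785 / 104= 5651.78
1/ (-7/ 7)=-1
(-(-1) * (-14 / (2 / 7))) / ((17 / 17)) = -49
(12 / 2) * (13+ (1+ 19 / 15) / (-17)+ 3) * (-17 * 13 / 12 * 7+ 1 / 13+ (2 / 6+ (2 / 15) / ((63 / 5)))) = -21468569 / 1755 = -12232.80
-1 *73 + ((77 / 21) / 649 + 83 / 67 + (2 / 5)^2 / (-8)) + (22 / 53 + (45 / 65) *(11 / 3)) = -28116710651 / 408542550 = -68.82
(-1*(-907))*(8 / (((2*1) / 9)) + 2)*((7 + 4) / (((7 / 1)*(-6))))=-189563 / 21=-9026.81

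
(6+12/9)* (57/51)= 418/51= 8.20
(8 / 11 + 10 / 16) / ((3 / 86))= 38.77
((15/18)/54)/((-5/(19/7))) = -19/2268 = -0.01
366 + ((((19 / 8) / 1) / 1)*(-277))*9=-44439 / 8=-5554.88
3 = 3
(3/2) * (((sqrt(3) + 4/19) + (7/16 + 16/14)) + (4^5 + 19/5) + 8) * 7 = 21 * sqrt(3)/2 + 33119901/3040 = 10912.89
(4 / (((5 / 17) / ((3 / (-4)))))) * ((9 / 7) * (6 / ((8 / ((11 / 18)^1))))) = -1683 / 280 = -6.01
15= 15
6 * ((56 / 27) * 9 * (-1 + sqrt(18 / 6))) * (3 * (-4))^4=-2322432 + 2322432 * sqrt(3)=1700138.22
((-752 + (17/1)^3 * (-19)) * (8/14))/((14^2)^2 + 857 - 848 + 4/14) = -376396/268977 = -1.40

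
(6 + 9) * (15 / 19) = 225 / 19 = 11.84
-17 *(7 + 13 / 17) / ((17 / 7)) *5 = -4620 / 17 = -271.76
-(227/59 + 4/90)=-10333/2655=-3.89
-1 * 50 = -50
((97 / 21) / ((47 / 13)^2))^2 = 268730449 / 2151939321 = 0.12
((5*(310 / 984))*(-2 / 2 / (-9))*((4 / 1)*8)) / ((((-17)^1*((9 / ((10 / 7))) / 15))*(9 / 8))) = -2480000 / 3556791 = -0.70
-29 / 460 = -0.06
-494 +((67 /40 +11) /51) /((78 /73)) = -2014571 /4080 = -493.77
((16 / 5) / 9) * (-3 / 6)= -8 / 45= -0.18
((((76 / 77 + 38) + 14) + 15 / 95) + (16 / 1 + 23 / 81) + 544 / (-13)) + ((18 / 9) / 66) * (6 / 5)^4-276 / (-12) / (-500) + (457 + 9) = 1901023357687 / 3851347500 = 493.60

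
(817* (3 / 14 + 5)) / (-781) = -59641 / 10934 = -5.45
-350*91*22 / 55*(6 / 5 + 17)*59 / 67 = -204182.27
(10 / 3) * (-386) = -1286.67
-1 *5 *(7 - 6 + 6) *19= -665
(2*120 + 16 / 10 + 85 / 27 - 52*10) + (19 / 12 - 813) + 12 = -580321 / 540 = -1074.67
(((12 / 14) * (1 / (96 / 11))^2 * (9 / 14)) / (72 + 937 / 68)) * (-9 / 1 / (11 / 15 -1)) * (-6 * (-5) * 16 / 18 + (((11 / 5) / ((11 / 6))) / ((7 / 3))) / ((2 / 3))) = 160007859 / 2048736256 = 0.08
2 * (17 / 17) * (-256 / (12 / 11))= -1408 / 3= -469.33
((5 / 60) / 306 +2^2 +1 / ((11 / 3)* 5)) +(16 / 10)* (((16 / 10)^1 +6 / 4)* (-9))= -40982917 / 1009800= -40.59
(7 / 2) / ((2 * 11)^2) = 7 / 968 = 0.01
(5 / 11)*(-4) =-20 / 11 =-1.82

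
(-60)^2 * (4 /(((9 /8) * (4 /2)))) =6400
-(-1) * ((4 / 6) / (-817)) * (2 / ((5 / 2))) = -0.00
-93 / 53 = -1.75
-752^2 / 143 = -565504 / 143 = -3954.57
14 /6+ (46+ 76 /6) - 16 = 45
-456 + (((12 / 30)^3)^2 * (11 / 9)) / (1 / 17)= -64113032 / 140625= -455.91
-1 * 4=-4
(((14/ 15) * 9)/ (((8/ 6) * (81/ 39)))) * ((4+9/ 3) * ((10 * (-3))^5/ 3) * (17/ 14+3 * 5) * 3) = -8366085000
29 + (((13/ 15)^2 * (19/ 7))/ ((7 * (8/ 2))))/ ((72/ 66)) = 15382121/ 529200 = 29.07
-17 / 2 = -8.50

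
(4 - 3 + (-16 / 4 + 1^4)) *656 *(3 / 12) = -328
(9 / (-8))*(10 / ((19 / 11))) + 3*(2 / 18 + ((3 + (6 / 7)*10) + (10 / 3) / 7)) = 47821 / 1596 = 29.96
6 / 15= 2 / 5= 0.40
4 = 4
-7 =-7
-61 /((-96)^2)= -61 /9216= -0.01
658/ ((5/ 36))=23688/ 5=4737.60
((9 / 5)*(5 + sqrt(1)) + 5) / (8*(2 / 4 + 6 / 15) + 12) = 79 / 96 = 0.82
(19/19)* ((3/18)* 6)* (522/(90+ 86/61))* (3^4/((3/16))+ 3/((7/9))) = 2488.98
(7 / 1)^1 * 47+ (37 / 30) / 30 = 296137 / 900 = 329.04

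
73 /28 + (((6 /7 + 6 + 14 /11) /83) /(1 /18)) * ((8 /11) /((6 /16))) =1694675 /281204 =6.03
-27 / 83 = -0.33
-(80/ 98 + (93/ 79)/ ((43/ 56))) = -391072/ 166453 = -2.35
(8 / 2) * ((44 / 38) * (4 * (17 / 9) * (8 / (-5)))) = -47872 / 855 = -55.99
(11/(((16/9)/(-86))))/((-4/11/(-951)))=-44532477/32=-1391639.91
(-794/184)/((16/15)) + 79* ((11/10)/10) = 170917/36800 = 4.64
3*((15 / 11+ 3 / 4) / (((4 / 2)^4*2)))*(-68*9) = -42687 / 352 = -121.27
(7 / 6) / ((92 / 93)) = 217 / 184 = 1.18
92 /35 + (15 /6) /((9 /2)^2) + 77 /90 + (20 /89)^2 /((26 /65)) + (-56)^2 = 28202389115 /8982414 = 3139.73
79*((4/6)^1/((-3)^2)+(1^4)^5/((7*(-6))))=1501/378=3.97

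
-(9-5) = -4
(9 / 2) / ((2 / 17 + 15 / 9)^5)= 3105227259 / 12480642902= 0.25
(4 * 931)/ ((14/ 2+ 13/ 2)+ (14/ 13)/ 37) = 188552/ 685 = 275.26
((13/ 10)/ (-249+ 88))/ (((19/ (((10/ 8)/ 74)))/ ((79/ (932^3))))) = -1027/ 1466050467503104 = -0.00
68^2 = 4624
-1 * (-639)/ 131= 4.88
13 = 13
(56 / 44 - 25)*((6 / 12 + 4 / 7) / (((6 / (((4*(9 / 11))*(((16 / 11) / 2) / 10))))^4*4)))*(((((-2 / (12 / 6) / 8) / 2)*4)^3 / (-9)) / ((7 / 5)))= -56376 / 2888485921475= -0.00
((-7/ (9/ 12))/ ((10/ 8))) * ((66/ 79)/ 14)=-176/ 395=-0.45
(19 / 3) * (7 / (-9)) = -133 / 27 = -4.93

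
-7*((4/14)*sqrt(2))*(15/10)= -3*sqrt(2)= -4.24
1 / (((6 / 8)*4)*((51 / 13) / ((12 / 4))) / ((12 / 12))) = 13 / 51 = 0.25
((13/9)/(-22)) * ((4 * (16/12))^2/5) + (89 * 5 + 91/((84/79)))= 9448339/17820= 530.21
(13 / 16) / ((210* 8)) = 13 / 26880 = 0.00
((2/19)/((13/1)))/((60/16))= 8/3705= 0.00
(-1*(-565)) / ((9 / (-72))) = -4520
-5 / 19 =-0.26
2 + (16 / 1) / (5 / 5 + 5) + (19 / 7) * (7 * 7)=413 / 3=137.67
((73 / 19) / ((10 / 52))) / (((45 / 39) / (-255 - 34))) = -7130786 / 1425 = -5004.06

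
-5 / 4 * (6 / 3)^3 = -10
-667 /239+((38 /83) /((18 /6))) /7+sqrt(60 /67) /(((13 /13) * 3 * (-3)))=-1153499 /416577-2 * sqrt(1005) /603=-2.87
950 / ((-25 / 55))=-2090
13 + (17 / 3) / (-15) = 568 / 45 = 12.62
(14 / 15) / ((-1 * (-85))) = 14 / 1275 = 0.01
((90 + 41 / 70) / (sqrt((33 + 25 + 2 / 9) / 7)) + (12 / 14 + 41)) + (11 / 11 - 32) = 76 / 7 + 19023 * sqrt(917) / 18340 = 42.27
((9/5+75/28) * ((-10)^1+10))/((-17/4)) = 0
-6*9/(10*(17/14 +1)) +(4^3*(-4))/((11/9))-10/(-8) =-1436587/6820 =-210.64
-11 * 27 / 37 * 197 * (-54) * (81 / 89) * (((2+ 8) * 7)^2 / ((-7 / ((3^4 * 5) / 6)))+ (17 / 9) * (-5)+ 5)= -12093280208460 / 3293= -3672420348.76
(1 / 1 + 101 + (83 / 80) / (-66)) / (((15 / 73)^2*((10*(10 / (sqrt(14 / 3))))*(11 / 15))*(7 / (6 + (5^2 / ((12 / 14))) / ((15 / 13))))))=1615553234279*sqrt(42) / 32931360000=317.93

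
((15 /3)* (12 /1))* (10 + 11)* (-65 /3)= -27300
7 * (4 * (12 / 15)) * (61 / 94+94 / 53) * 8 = 5406912 / 12455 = 434.12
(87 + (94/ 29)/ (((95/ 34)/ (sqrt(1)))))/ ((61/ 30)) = 1457286/ 33611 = 43.36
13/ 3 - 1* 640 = -1907/ 3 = -635.67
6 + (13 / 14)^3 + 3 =26893 / 2744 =9.80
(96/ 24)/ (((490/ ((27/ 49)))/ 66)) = 3564/ 12005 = 0.30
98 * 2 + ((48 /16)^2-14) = 191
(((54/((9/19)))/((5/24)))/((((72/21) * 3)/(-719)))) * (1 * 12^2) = -27540576/5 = -5508115.20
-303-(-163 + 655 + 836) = -1631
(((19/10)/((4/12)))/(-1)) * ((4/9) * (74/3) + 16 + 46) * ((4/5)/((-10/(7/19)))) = 2758/225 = 12.26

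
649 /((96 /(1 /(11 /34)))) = 1003 /48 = 20.90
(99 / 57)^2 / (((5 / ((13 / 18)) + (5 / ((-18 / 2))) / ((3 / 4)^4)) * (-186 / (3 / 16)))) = -10320453 / 17536744640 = -0.00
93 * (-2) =-186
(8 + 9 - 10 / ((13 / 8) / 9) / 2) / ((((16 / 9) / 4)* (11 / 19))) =-23769 / 572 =-41.55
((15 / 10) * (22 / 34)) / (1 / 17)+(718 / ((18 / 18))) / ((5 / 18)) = 26013 / 10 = 2601.30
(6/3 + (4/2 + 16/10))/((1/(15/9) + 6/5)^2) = 140/81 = 1.73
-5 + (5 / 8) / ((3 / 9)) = -25 / 8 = -3.12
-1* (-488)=488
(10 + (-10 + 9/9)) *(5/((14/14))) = 5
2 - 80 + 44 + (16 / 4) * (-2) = -42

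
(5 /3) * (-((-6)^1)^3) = 360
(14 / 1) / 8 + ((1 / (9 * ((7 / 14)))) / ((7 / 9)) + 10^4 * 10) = 2800057 / 28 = 100002.04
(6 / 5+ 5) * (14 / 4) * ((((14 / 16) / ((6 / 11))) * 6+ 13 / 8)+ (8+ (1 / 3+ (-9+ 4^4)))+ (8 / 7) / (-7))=971261 / 168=5781.32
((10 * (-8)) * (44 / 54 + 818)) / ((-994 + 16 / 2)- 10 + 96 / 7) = 3095120 / 46413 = 66.69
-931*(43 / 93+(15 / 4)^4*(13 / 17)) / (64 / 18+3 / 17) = -171469981473 / 4531456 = -37839.93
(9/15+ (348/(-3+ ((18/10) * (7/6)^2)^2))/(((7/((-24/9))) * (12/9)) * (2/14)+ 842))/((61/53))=131719999/205497105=0.64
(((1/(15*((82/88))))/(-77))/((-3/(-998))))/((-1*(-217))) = -3992/2802555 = -0.00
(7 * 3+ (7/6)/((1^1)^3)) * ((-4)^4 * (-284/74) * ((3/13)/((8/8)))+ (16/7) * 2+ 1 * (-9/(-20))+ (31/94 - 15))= -5239.68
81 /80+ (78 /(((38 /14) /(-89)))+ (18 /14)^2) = -190289949 /74480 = -2554.91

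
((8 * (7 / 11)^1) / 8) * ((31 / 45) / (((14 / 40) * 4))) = 31 / 99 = 0.31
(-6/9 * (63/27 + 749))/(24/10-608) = 5635/6813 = 0.83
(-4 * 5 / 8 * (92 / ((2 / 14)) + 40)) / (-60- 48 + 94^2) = -855 / 4364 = -0.20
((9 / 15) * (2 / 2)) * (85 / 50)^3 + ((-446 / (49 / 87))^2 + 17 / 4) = 7528062429589 / 12005000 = 627077.25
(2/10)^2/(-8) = -1/200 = -0.00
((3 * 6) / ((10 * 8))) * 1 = 0.22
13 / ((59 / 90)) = 1170 / 59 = 19.83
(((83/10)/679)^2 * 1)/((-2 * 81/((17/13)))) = -117113/97095234600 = -0.00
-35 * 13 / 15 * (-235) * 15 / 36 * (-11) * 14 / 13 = -633325 / 18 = -35184.72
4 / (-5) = -4 / 5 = -0.80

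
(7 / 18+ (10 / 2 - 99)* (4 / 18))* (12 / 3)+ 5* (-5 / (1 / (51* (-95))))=121043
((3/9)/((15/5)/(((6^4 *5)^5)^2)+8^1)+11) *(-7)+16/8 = -26209920390289309310530376171520000000075/348111836949055574683303280640000000001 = -75.29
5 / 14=0.36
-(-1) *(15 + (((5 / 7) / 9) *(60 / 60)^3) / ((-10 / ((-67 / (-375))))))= 708683 / 47250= 15.00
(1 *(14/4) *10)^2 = 1225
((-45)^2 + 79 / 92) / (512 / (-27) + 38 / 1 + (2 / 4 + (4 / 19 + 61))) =95612427 / 3810962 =25.09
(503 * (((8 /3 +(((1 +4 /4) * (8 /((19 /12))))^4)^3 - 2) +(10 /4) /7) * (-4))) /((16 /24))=-53019059541444004968006105460205 /15493204433463127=-3422084809449125.09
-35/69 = -0.51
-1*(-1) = 1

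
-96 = -96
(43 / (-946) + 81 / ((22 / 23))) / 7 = 12.09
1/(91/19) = 19/91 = 0.21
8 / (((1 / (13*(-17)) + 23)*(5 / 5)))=884 / 2541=0.35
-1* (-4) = 4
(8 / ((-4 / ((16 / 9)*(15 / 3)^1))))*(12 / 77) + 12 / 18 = -162 / 77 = -2.10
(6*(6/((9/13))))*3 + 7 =163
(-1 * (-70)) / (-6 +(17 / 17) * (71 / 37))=-2590 / 151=-17.15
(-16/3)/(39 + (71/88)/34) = -47872/350277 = -0.14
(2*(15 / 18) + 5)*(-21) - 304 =-444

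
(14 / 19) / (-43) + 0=-0.02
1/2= 0.50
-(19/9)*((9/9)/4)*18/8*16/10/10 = -19/100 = -0.19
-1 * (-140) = 140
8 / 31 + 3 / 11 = 181 / 341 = 0.53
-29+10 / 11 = -309 / 11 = -28.09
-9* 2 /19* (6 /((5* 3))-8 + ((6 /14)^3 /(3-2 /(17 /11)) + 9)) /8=-0.17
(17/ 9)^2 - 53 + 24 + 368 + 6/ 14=194479/ 567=343.00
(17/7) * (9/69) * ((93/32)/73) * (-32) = -4743/11753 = -0.40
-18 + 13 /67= -1193 /67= -17.81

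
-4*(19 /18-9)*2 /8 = 143 /18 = 7.94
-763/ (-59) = 763/ 59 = 12.93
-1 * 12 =-12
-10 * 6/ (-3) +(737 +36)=793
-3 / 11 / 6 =-1 / 22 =-0.05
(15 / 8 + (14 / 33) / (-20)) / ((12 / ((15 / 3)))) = 2447 / 3168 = 0.77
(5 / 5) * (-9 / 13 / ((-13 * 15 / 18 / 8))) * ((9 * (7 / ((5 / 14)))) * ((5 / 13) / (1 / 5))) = 381024 / 2197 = 173.43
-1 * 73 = -73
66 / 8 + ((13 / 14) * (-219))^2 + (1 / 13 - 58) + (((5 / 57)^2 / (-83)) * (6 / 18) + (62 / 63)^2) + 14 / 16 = 41306.30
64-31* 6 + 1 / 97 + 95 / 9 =-97282 / 873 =-111.43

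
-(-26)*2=52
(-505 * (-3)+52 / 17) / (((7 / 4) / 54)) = 5574312 / 119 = 46842.96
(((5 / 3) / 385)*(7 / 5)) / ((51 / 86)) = 86 / 8415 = 0.01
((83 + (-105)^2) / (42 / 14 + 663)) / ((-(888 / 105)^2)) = -3401825 / 14588064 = -0.23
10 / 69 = 0.14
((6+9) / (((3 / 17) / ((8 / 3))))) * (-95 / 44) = -16150 / 33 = -489.39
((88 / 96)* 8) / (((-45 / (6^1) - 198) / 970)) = -42680 / 1233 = -34.61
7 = 7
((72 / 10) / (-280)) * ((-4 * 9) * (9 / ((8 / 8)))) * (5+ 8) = 18954 / 175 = 108.31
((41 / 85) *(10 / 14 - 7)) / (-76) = 451 / 11305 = 0.04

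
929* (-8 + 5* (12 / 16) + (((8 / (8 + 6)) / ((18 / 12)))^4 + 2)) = -1610834905 / 777924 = -2070.68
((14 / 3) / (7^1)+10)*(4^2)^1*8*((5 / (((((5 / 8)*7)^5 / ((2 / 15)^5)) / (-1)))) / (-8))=536870912 / 23930279296875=0.00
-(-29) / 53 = 29 / 53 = 0.55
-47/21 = -2.24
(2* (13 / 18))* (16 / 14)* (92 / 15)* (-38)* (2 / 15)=-727168 / 14175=-51.30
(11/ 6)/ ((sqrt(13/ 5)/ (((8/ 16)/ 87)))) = 11 * sqrt(65)/ 13572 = 0.01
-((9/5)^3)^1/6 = -243/250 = -0.97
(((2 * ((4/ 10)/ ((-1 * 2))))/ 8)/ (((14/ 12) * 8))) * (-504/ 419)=27/ 4190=0.01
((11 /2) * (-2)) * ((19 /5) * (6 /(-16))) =627 /40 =15.68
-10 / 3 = -3.33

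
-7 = -7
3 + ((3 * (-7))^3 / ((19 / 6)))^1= -55509 / 19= -2921.53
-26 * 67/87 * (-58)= 3484/3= 1161.33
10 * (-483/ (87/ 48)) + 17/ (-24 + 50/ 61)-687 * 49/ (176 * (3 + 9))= -38705069699/ 14434112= -2681.50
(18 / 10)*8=72 / 5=14.40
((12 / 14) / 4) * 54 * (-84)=-972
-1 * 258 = -258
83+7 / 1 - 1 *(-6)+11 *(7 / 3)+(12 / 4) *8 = 437 / 3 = 145.67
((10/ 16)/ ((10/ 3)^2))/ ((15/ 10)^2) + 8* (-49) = -15679/ 40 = -391.98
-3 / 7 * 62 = -186 / 7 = -26.57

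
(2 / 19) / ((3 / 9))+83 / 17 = 1679 / 323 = 5.20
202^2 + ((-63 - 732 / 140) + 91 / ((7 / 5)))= 40800.77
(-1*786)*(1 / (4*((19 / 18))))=-3537 / 19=-186.16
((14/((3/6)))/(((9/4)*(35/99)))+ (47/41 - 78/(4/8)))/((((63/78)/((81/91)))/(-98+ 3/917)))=119029474458/9211265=12922.16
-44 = -44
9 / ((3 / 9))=27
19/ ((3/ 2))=38/ 3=12.67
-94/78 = -47/39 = -1.21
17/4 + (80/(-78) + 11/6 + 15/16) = 6.00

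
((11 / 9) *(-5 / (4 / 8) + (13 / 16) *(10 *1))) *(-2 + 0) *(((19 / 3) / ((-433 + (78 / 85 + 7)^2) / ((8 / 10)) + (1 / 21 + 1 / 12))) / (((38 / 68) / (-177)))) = 1115987950 / 56169521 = 19.87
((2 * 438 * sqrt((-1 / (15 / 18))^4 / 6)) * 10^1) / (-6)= -1752 * sqrt(6) / 5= -858.30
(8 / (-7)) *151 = -1208 / 7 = -172.57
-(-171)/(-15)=-57/5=-11.40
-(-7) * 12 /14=6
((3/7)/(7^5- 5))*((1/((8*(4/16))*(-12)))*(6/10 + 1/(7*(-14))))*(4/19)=-289/2189972680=-0.00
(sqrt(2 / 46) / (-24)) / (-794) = sqrt(23) / 438288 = 0.00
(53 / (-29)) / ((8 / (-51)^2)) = -137853 / 232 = -594.19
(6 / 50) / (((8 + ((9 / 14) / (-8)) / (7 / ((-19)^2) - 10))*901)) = 403536 / 24263456975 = 0.00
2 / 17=0.12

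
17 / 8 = 2.12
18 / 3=6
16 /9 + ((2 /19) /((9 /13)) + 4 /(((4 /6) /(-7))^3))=-527657 /114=-4628.57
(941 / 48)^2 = 885481 / 2304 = 384.32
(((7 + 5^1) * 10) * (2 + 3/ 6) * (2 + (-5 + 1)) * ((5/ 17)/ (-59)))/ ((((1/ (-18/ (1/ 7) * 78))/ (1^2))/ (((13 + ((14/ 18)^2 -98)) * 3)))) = 7464912000/ 1003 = 7442584.25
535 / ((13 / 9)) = 4815 / 13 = 370.38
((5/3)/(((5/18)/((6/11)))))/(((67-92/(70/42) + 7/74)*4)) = 370/5379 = 0.07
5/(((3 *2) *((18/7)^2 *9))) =245/17496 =0.01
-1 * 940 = -940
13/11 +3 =46/11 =4.18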